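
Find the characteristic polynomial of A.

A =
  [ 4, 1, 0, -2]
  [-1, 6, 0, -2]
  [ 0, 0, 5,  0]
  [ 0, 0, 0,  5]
x^4 - 20*x^3 + 150*x^2 - 500*x + 625

Expanding det(x·I − A) (e.g. by cofactor expansion or by noting that A is similar to its Jordan form J, which has the same characteristic polynomial as A) gives
  χ_A(x) = x^4 - 20*x^3 + 150*x^2 - 500*x + 625
which factors as (x - 5)^4. The eigenvalues (with algebraic multiplicities) are λ = 5 with multiplicity 4.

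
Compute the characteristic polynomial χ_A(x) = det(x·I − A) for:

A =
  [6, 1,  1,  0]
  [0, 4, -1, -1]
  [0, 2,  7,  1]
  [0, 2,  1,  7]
x^4 - 24*x^3 + 216*x^2 - 864*x + 1296

Expanding det(x·I − A) (e.g. by cofactor expansion or by noting that A is similar to its Jordan form J, which has the same characteristic polynomial as A) gives
  χ_A(x) = x^4 - 24*x^3 + 216*x^2 - 864*x + 1296
which factors as (x - 6)^4. The eigenvalues (with algebraic multiplicities) are λ = 6 with multiplicity 4.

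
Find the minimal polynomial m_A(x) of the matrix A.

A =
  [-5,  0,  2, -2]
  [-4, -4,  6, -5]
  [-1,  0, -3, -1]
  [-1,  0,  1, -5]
x^4 + 17*x^3 + 108*x^2 + 304*x + 320

The characteristic polynomial is χ_A(x) = (x + 4)^3*(x + 5), so the eigenvalues are known. The minimal polynomial is
  m_A(x) = Π_λ (x − λ)^{k_λ}
where k_λ is the size of the *largest* Jordan block for λ (equivalently, the smallest k with (A − λI)^k v = 0 for every generalised eigenvector v of λ).

  λ = -5: largest Jordan block has size 1, contributing (x + 5)
  λ = -4: largest Jordan block has size 3, contributing (x + 4)^3

So m_A(x) = (x + 4)^3*(x + 5) = x^4 + 17*x^3 + 108*x^2 + 304*x + 320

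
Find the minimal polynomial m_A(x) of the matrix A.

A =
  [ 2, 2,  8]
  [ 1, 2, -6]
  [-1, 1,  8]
x^3 - 12*x^2 + 48*x - 64

The characteristic polynomial is χ_A(x) = (x - 4)^3, so the eigenvalues are known. The minimal polynomial is
  m_A(x) = Π_λ (x − λ)^{k_λ}
where k_λ is the size of the *largest* Jordan block for λ (equivalently, the smallest k with (A − λI)^k v = 0 for every generalised eigenvector v of λ).

  λ = 4: largest Jordan block has size 3, contributing (x − 4)^3

So m_A(x) = (x - 4)^3 = x^3 - 12*x^2 + 48*x - 64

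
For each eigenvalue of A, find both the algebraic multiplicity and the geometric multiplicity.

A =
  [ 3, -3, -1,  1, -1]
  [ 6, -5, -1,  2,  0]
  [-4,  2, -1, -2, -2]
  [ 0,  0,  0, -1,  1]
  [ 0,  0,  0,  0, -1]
λ = -1: alg = 5, geom = 2

Step 1 — factor the characteristic polynomial to read off the algebraic multiplicities:
  χ_A(x) = (x + 1)^5

Step 2 — compute geometric multiplicities via the rank-nullity identity g(λ) = n − rank(A − λI):
  rank(A − (-1)·I) = 3, so dim ker(A − (-1)·I) = n − 3 = 2

Summary:
  λ = -1: algebraic multiplicity = 5, geometric multiplicity = 2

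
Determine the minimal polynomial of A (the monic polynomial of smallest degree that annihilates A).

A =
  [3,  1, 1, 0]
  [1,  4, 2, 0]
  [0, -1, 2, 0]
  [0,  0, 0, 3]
x^3 - 9*x^2 + 27*x - 27

The characteristic polynomial is χ_A(x) = (x - 3)^4, so the eigenvalues are known. The minimal polynomial is
  m_A(x) = Π_λ (x − λ)^{k_λ}
where k_λ is the size of the *largest* Jordan block for λ (equivalently, the smallest k with (A − λI)^k v = 0 for every generalised eigenvector v of λ).

  λ = 3: largest Jordan block has size 3, contributing (x − 3)^3

So m_A(x) = (x - 3)^3 = x^3 - 9*x^2 + 27*x - 27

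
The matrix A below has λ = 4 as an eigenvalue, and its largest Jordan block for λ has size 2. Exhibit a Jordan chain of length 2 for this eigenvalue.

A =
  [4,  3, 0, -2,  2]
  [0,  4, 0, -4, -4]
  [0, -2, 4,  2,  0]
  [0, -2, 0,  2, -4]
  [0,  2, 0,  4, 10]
A Jordan chain for λ = 4 of length 2:
v_1 = (-1, 0, 0, 0, 0)ᵀ
v_2 = (0, 1, 0, 1, -1)ᵀ

Let N = A − (4)·I. We want v_2 with N^2 v_2 = 0 but N^1 v_2 ≠ 0; then v_{j-1} := N · v_j for j = 2, …, 2.

Pick v_2 = (0, 1, 0, 1, -1)ᵀ.
Then v_1 = N · v_2 = (-1, 0, 0, 0, 0)ᵀ.

Sanity check: (A − (4)·I) v_1 = (0, 0, 0, 0, 0)ᵀ = 0. ✓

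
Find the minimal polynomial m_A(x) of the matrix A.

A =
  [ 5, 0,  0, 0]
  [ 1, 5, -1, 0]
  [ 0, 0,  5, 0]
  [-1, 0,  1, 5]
x^2 - 10*x + 25

The characteristic polynomial is χ_A(x) = (x - 5)^4, so the eigenvalues are known. The minimal polynomial is
  m_A(x) = Π_λ (x − λ)^{k_λ}
where k_λ is the size of the *largest* Jordan block for λ (equivalently, the smallest k with (A − λI)^k v = 0 for every generalised eigenvector v of λ).

  λ = 5: largest Jordan block has size 2, contributing (x − 5)^2

So m_A(x) = (x - 5)^2 = x^2 - 10*x + 25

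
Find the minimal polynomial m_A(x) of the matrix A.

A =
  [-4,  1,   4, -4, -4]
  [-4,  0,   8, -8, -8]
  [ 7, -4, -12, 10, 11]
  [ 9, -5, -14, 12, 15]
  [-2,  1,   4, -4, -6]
x^2 + 4*x + 4

The characteristic polynomial is χ_A(x) = (x + 2)^5, so the eigenvalues are known. The minimal polynomial is
  m_A(x) = Π_λ (x − λ)^{k_λ}
where k_λ is the size of the *largest* Jordan block for λ (equivalently, the smallest k with (A − λI)^k v = 0 for every generalised eigenvector v of λ).

  λ = -2: largest Jordan block has size 2, contributing (x + 2)^2

So m_A(x) = (x + 2)^2 = x^2 + 4*x + 4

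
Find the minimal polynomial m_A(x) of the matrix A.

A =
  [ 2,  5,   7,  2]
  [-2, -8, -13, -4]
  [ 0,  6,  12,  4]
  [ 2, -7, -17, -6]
x^3

The characteristic polynomial is χ_A(x) = x^4, so the eigenvalues are known. The minimal polynomial is
  m_A(x) = Π_λ (x − λ)^{k_λ}
where k_λ is the size of the *largest* Jordan block for λ (equivalently, the smallest k with (A − λI)^k v = 0 for every generalised eigenvector v of λ).

  λ = 0: largest Jordan block has size 3, contributing (x − 0)^3

So m_A(x) = x^3 = x^3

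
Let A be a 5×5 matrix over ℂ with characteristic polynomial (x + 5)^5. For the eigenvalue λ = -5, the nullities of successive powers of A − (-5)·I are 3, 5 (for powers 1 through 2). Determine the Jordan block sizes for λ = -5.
Block sizes for λ = -5: [2, 2, 1]

From the dimensions of kernels of powers, the number of Jordan blocks of size at least j is d_j − d_{j−1} where d_j = dim ker(N^j) (with d_0 = 0). Computing the differences gives [3, 2].
The number of blocks of size exactly k is (#blocks of size ≥ k) − (#blocks of size ≥ k + 1), so the partition is: 1 block(s) of size 1, 2 block(s) of size 2.
In nonincreasing order the block sizes are [2, 2, 1].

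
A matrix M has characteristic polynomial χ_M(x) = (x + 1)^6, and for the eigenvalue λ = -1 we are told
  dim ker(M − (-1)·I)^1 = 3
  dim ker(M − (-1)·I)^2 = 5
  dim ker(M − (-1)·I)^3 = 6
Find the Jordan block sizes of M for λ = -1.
Block sizes for λ = -1: [3, 2, 1]

From the dimensions of kernels of powers, the number of Jordan blocks of size at least j is d_j − d_{j−1} where d_j = dim ker(N^j) (with d_0 = 0). Computing the differences gives [3, 2, 1].
The number of blocks of size exactly k is (#blocks of size ≥ k) − (#blocks of size ≥ k + 1), so the partition is: 1 block(s) of size 1, 1 block(s) of size 2, 1 block(s) of size 3.
In nonincreasing order the block sizes are [3, 2, 1].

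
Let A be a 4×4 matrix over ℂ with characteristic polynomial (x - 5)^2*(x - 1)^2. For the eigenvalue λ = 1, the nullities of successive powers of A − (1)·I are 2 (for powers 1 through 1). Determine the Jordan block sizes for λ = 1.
Block sizes for λ = 1: [1, 1]

From the dimensions of kernels of powers, the number of Jordan blocks of size at least j is d_j − d_{j−1} where d_j = dim ker(N^j) (with d_0 = 0). Computing the differences gives [2].
The number of blocks of size exactly k is (#blocks of size ≥ k) − (#blocks of size ≥ k + 1), so the partition is: 2 block(s) of size 1.
In nonincreasing order the block sizes are [1, 1].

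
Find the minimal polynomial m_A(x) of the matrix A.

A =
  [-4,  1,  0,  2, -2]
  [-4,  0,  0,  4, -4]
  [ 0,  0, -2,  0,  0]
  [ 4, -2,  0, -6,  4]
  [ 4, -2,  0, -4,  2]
x^2 + 4*x + 4

The characteristic polynomial is χ_A(x) = (x + 2)^5, so the eigenvalues are known. The minimal polynomial is
  m_A(x) = Π_λ (x − λ)^{k_λ}
where k_λ is the size of the *largest* Jordan block for λ (equivalently, the smallest k with (A − λI)^k v = 0 for every generalised eigenvector v of λ).

  λ = -2: largest Jordan block has size 2, contributing (x + 2)^2

So m_A(x) = (x + 2)^2 = x^2 + 4*x + 4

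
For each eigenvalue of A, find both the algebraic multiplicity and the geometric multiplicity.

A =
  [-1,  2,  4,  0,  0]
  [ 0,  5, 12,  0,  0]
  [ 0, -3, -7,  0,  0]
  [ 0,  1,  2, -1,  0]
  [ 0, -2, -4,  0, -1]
λ = -1: alg = 5, geom = 4

Step 1 — factor the characteristic polynomial to read off the algebraic multiplicities:
  χ_A(x) = (x + 1)^5

Step 2 — compute geometric multiplicities via the rank-nullity identity g(λ) = n − rank(A − λI):
  rank(A − (-1)·I) = 1, so dim ker(A − (-1)·I) = n − 1 = 4

Summary:
  λ = -1: algebraic multiplicity = 5, geometric multiplicity = 4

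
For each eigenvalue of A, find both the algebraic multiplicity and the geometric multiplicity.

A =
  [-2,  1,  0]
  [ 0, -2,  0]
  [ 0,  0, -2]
λ = -2: alg = 3, geom = 2

Step 1 — factor the characteristic polynomial to read off the algebraic multiplicities:
  χ_A(x) = (x + 2)^3

Step 2 — compute geometric multiplicities via the rank-nullity identity g(λ) = n − rank(A − λI):
  rank(A − (-2)·I) = 1, so dim ker(A − (-2)·I) = n − 1 = 2

Summary:
  λ = -2: algebraic multiplicity = 3, geometric multiplicity = 2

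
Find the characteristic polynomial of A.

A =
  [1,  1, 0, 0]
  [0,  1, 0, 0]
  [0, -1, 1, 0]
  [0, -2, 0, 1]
x^4 - 4*x^3 + 6*x^2 - 4*x + 1

Expanding det(x·I − A) (e.g. by cofactor expansion or by noting that A is similar to its Jordan form J, which has the same characteristic polynomial as A) gives
  χ_A(x) = x^4 - 4*x^3 + 6*x^2 - 4*x + 1
which factors as (x - 1)^4. The eigenvalues (with algebraic multiplicities) are λ = 1 with multiplicity 4.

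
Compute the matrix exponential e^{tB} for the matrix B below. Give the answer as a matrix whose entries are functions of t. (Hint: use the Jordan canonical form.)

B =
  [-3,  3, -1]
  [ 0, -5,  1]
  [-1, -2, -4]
e^{tB} =
  [t^2*exp(-4*t) + t*exp(-4*t) + exp(-4*t), t^2*exp(-4*t) + 3*t*exp(-4*t), t^2*exp(-4*t) - t*exp(-4*t)]
  [-t^2*exp(-4*t)/2, -t^2*exp(-4*t)/2 - t*exp(-4*t) + exp(-4*t), -t^2*exp(-4*t)/2 + t*exp(-4*t)]
  [-t^2*exp(-4*t)/2 - t*exp(-4*t), -t^2*exp(-4*t)/2 - 2*t*exp(-4*t), -t^2*exp(-4*t)/2 + exp(-4*t)]

Strategy: write B = P · J · P⁻¹ where J is a Jordan canonical form, so e^{tB} = P · e^{tJ} · P⁻¹, and e^{tJ} can be computed block-by-block.

B has Jordan form
J =
  [-4,  1,  0]
  [ 0, -4,  1]
  [ 0,  0, -4]
(up to reordering of blocks).

Per-block formulas:
  For a 3×3 Jordan block J_3(-4): exp(t · J_3(-4)) = e^(-4t)·(I + t·N + (t^2/2)·N^2), where N is the 3×3 nilpotent shift.

After assembling e^{tJ} and conjugating by P, we get:

e^{tB} =
  [t^2*exp(-4*t) + t*exp(-4*t) + exp(-4*t), t^2*exp(-4*t) + 3*t*exp(-4*t), t^2*exp(-4*t) - t*exp(-4*t)]
  [-t^2*exp(-4*t)/2, -t^2*exp(-4*t)/2 - t*exp(-4*t) + exp(-4*t), -t^2*exp(-4*t)/2 + t*exp(-4*t)]
  [-t^2*exp(-4*t)/2 - t*exp(-4*t), -t^2*exp(-4*t)/2 - 2*t*exp(-4*t), -t^2*exp(-4*t)/2 + exp(-4*t)]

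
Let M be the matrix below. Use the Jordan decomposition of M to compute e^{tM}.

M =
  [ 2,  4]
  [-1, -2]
e^{tM} =
  [2*t + 1, 4*t]
  [-t, 1 - 2*t]

Strategy: write M = P · J · P⁻¹ where J is a Jordan canonical form, so e^{tM} = P · e^{tJ} · P⁻¹, and e^{tJ} can be computed block-by-block.

M has Jordan form
J =
  [0, 1]
  [0, 0]
(up to reordering of blocks).

Per-block formulas:
  For a 2×2 Jordan block J_2(0): exp(t · J_2(0)) = e^(0t)·(I + t·N), where N is the 2×2 nilpotent shift.

After assembling e^{tJ} and conjugating by P, we get:

e^{tM} =
  [2*t + 1, 4*t]
  [-t, 1 - 2*t]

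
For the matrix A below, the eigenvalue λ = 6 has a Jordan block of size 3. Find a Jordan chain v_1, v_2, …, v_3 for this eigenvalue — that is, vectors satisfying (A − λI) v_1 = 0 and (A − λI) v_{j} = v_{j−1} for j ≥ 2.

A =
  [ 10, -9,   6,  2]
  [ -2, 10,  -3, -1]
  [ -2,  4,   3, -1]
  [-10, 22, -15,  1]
A Jordan chain for λ = 6 of length 3:
v_1 = (2, 0, 0, -4)ᵀ
v_2 = (4, -2, -2, -10)ᵀ
v_3 = (1, 0, 0, 0)ᵀ

Let N = A − (6)·I. We want v_3 with N^3 v_3 = 0 but N^2 v_3 ≠ 0; then v_{j-1} := N · v_j for j = 3, …, 2.

Pick v_3 = (1, 0, 0, 0)ᵀ.
Then v_2 = N · v_3 = (4, -2, -2, -10)ᵀ.
Then v_1 = N · v_2 = (2, 0, 0, -4)ᵀ.

Sanity check: (A − (6)·I) v_1 = (0, 0, 0, 0)ᵀ = 0. ✓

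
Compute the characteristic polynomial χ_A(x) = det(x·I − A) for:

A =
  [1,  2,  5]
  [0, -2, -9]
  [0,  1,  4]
x^3 - 3*x^2 + 3*x - 1

Expanding det(x·I − A) (e.g. by cofactor expansion or by noting that A is similar to its Jordan form J, which has the same characteristic polynomial as A) gives
  χ_A(x) = x^3 - 3*x^2 + 3*x - 1
which factors as (x - 1)^3. The eigenvalues (with algebraic multiplicities) are λ = 1 with multiplicity 3.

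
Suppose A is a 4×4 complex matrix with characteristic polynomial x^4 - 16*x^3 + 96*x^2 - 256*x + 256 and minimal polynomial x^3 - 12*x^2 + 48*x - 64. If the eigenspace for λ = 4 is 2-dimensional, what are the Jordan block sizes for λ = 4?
Block sizes for λ = 4: [3, 1]

Step 1 — from the characteristic polynomial, algebraic multiplicity of λ = 4 is 4. From dim ker(A − (4)·I) = 2, there are exactly 2 Jordan blocks for λ = 4.
Step 2 — from the minimal polynomial, the factor (x − 4)^3 tells us the largest block for λ = 4 has size 3.
Step 3 — with total size 4, 2 blocks, and largest block 3, the block sizes (in nonincreasing order) are [3, 1].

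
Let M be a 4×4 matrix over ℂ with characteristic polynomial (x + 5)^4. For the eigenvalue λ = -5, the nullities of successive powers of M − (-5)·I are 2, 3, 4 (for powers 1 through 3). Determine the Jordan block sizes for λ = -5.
Block sizes for λ = -5: [3, 1]

From the dimensions of kernels of powers, the number of Jordan blocks of size at least j is d_j − d_{j−1} where d_j = dim ker(N^j) (with d_0 = 0). Computing the differences gives [2, 1, 1].
The number of blocks of size exactly k is (#blocks of size ≥ k) − (#blocks of size ≥ k + 1), so the partition is: 1 block(s) of size 1, 1 block(s) of size 3.
In nonincreasing order the block sizes are [3, 1].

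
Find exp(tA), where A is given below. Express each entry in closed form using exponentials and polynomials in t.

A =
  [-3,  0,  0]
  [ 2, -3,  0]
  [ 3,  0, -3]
e^{tA} =
  [exp(-3*t), 0, 0]
  [2*t*exp(-3*t), exp(-3*t), 0]
  [3*t*exp(-3*t), 0, exp(-3*t)]

Strategy: write A = P · J · P⁻¹ where J is a Jordan canonical form, so e^{tA} = P · e^{tJ} · P⁻¹, and e^{tJ} can be computed block-by-block.

A has Jordan form
J =
  [-3,  1,  0]
  [ 0, -3,  0]
  [ 0,  0, -3]
(up to reordering of blocks).

Per-block formulas:
  For a 2×2 Jordan block J_2(-3): exp(t · J_2(-3)) = e^(-3t)·(I + t·N), where N is the 2×2 nilpotent shift.
  For a 1×1 block at λ = -3: exp(t · [-3]) = [e^(-3t)].

After assembling e^{tJ} and conjugating by P, we get:

e^{tA} =
  [exp(-3*t), 0, 0]
  [2*t*exp(-3*t), exp(-3*t), 0]
  [3*t*exp(-3*t), 0, exp(-3*t)]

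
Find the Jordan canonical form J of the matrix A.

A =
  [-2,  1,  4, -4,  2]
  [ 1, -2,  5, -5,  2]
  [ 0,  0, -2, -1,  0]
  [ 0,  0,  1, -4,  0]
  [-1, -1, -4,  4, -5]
J_3(-3) ⊕ J_1(-3) ⊕ J_1(-3)

The characteristic polynomial is
  det(x·I − A) = x^5 + 15*x^4 + 90*x^3 + 270*x^2 + 405*x + 243 = (x + 3)^5

Eigenvalues and multiplicities (the geometric multiplicity of λ is n − rank(A − λI), which equals the number of Jordan blocks for λ):
  λ = -3: algebraic multiplicity = 5, geometric multiplicity = 3

Determining the block sizes for each eigenvalue:
  λ = -3: with am = 5 and gm = 3, the partition is not yet determined (e.g. several partitions of 5 into 3 parts exist). Let N = A − (-3)·I. Computing rank(N^1) = 2, rank(N^2) = 1, rank(N^3) = 0; the number of blocks of size ≥ j is rank(N^{j−1}) − rank(N^j), giving [3, 1, 1]. So we have 1 block(s) of size 3, 2 block(s) of size 1 → block sizes [3, 1, 1]

Assembling the blocks gives a Jordan form
J =
  [-3,  1,  0,  0,  0]
  [ 0, -3,  1,  0,  0]
  [ 0,  0, -3,  0,  0]
  [ 0,  0,  0, -3,  0]
  [ 0,  0,  0,  0, -3]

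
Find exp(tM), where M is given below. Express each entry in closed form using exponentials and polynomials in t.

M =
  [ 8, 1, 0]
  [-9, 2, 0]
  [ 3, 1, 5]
e^{tM} =
  [3*t*exp(5*t) + exp(5*t), t*exp(5*t), 0]
  [-9*t*exp(5*t), -3*t*exp(5*t) + exp(5*t), 0]
  [3*t*exp(5*t), t*exp(5*t), exp(5*t)]

Strategy: write M = P · J · P⁻¹ where J is a Jordan canonical form, so e^{tM} = P · e^{tJ} · P⁻¹, and e^{tJ} can be computed block-by-block.

M has Jordan form
J =
  [5, 1, 0]
  [0, 5, 0]
  [0, 0, 5]
(up to reordering of blocks).

Per-block formulas:
  For a 2×2 Jordan block J_2(5): exp(t · J_2(5)) = e^(5t)·(I + t·N), where N is the 2×2 nilpotent shift.
  For a 1×1 block at λ = 5: exp(t · [5]) = [e^(5t)].

After assembling e^{tJ} and conjugating by P, we get:

e^{tM} =
  [3*t*exp(5*t) + exp(5*t), t*exp(5*t), 0]
  [-9*t*exp(5*t), -3*t*exp(5*t) + exp(5*t), 0]
  [3*t*exp(5*t), t*exp(5*t), exp(5*t)]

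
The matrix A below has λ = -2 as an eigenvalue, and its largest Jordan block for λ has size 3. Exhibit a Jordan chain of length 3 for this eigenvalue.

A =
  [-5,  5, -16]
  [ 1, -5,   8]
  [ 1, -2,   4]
A Jordan chain for λ = -2 of length 3:
v_1 = (-2, 2, 1)ᵀ
v_2 = (-3, 1, 1)ᵀ
v_3 = (1, 0, 0)ᵀ

Let N = A − (-2)·I. We want v_3 with N^3 v_3 = 0 but N^2 v_3 ≠ 0; then v_{j-1} := N · v_j for j = 3, …, 2.

Pick v_3 = (1, 0, 0)ᵀ.
Then v_2 = N · v_3 = (-3, 1, 1)ᵀ.
Then v_1 = N · v_2 = (-2, 2, 1)ᵀ.

Sanity check: (A − (-2)·I) v_1 = (0, 0, 0)ᵀ = 0. ✓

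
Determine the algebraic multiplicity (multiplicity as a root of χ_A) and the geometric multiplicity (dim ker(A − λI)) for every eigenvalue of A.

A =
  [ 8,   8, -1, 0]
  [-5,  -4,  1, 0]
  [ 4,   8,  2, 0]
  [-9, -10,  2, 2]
λ = 2: alg = 4, geom = 2

Step 1 — factor the characteristic polynomial to read off the algebraic multiplicities:
  χ_A(x) = (x - 2)^4

Step 2 — compute geometric multiplicities via the rank-nullity identity g(λ) = n − rank(A − λI):
  rank(A − (2)·I) = 2, so dim ker(A − (2)·I) = n − 2 = 2

Summary:
  λ = 2: algebraic multiplicity = 4, geometric multiplicity = 2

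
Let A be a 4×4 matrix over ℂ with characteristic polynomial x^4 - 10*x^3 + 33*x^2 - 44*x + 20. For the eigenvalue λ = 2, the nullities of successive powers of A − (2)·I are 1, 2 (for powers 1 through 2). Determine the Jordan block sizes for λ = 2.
Block sizes for λ = 2: [2]

From the dimensions of kernels of powers, the number of Jordan blocks of size at least j is d_j − d_{j−1} where d_j = dim ker(N^j) (with d_0 = 0). Computing the differences gives [1, 1].
The number of blocks of size exactly k is (#blocks of size ≥ k) − (#blocks of size ≥ k + 1), so the partition is: 1 block(s) of size 2.
In nonincreasing order the block sizes are [2].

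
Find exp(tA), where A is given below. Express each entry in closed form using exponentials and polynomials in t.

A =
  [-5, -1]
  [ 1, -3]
e^{tA} =
  [-t*exp(-4*t) + exp(-4*t), -t*exp(-4*t)]
  [t*exp(-4*t), t*exp(-4*t) + exp(-4*t)]

Strategy: write A = P · J · P⁻¹ where J is a Jordan canonical form, so e^{tA} = P · e^{tJ} · P⁻¹, and e^{tJ} can be computed block-by-block.

A has Jordan form
J =
  [-4,  1]
  [ 0, -4]
(up to reordering of blocks).

Per-block formulas:
  For a 2×2 Jordan block J_2(-4): exp(t · J_2(-4)) = e^(-4t)·(I + t·N), where N is the 2×2 nilpotent shift.

After assembling e^{tJ} and conjugating by P, we get:

e^{tA} =
  [-t*exp(-4*t) + exp(-4*t), -t*exp(-4*t)]
  [t*exp(-4*t), t*exp(-4*t) + exp(-4*t)]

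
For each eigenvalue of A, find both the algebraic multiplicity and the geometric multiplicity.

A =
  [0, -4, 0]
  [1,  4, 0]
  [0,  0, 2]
λ = 2: alg = 3, geom = 2

Step 1 — factor the characteristic polynomial to read off the algebraic multiplicities:
  χ_A(x) = (x - 2)^3

Step 2 — compute geometric multiplicities via the rank-nullity identity g(λ) = n − rank(A − λI):
  rank(A − (2)·I) = 1, so dim ker(A − (2)·I) = n − 1 = 2

Summary:
  λ = 2: algebraic multiplicity = 3, geometric multiplicity = 2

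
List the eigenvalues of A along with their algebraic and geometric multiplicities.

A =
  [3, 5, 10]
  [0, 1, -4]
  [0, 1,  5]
λ = 3: alg = 3, geom = 2

Step 1 — factor the characteristic polynomial to read off the algebraic multiplicities:
  χ_A(x) = (x - 3)^3

Step 2 — compute geometric multiplicities via the rank-nullity identity g(λ) = n − rank(A − λI):
  rank(A − (3)·I) = 1, so dim ker(A − (3)·I) = n − 1 = 2

Summary:
  λ = 3: algebraic multiplicity = 3, geometric multiplicity = 2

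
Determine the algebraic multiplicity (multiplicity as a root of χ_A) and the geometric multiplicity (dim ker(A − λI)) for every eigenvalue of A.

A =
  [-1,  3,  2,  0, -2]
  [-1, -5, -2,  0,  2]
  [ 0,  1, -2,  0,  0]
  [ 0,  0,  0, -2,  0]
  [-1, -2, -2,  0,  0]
λ = -2: alg = 5, geom = 3

Step 1 — factor the characteristic polynomial to read off the algebraic multiplicities:
  χ_A(x) = (x + 2)^5

Step 2 — compute geometric multiplicities via the rank-nullity identity g(λ) = n − rank(A − λI):
  rank(A − (-2)·I) = 2, so dim ker(A − (-2)·I) = n − 2 = 3

Summary:
  λ = -2: algebraic multiplicity = 5, geometric multiplicity = 3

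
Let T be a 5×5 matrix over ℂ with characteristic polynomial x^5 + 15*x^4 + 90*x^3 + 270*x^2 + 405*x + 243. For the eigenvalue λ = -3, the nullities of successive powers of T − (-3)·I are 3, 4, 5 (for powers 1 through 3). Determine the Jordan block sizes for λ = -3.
Block sizes for λ = -3: [3, 1, 1]

From the dimensions of kernels of powers, the number of Jordan blocks of size at least j is d_j − d_{j−1} where d_j = dim ker(N^j) (with d_0 = 0). Computing the differences gives [3, 1, 1].
The number of blocks of size exactly k is (#blocks of size ≥ k) − (#blocks of size ≥ k + 1), so the partition is: 2 block(s) of size 1, 1 block(s) of size 3.
In nonincreasing order the block sizes are [3, 1, 1].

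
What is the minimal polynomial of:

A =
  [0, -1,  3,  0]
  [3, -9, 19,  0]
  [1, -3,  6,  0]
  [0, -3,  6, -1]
x^3 + 3*x^2 + 3*x + 1

The characteristic polynomial is χ_A(x) = (x + 1)^4, so the eigenvalues are known. The minimal polynomial is
  m_A(x) = Π_λ (x − λ)^{k_λ}
where k_λ is the size of the *largest* Jordan block for λ (equivalently, the smallest k with (A − λI)^k v = 0 for every generalised eigenvector v of λ).

  λ = -1: largest Jordan block has size 3, contributing (x + 1)^3

So m_A(x) = (x + 1)^3 = x^3 + 3*x^2 + 3*x + 1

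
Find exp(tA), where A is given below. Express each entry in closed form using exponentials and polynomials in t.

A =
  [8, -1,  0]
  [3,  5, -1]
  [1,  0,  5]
e^{tA} =
  [t^2*exp(6*t)/2 + 2*t*exp(6*t) + exp(6*t), -t^2*exp(6*t)/2 - t*exp(6*t), t^2*exp(6*t)/2]
  [t^2*exp(6*t) + 3*t*exp(6*t), -t^2*exp(6*t) - t*exp(6*t) + exp(6*t), t^2*exp(6*t) - t*exp(6*t)]
  [t^2*exp(6*t)/2 + t*exp(6*t), -t^2*exp(6*t)/2, t^2*exp(6*t)/2 - t*exp(6*t) + exp(6*t)]

Strategy: write A = P · J · P⁻¹ where J is a Jordan canonical form, so e^{tA} = P · e^{tJ} · P⁻¹, and e^{tJ} can be computed block-by-block.

A has Jordan form
J =
  [6, 1, 0]
  [0, 6, 1]
  [0, 0, 6]
(up to reordering of blocks).

Per-block formulas:
  For a 3×3 Jordan block J_3(6): exp(t · J_3(6)) = e^(6t)·(I + t·N + (t^2/2)·N^2), where N is the 3×3 nilpotent shift.

After assembling e^{tJ} and conjugating by P, we get:

e^{tA} =
  [t^2*exp(6*t)/2 + 2*t*exp(6*t) + exp(6*t), -t^2*exp(6*t)/2 - t*exp(6*t), t^2*exp(6*t)/2]
  [t^2*exp(6*t) + 3*t*exp(6*t), -t^2*exp(6*t) - t*exp(6*t) + exp(6*t), t^2*exp(6*t) - t*exp(6*t)]
  [t^2*exp(6*t)/2 + t*exp(6*t), -t^2*exp(6*t)/2, t^2*exp(6*t)/2 - t*exp(6*t) + exp(6*t)]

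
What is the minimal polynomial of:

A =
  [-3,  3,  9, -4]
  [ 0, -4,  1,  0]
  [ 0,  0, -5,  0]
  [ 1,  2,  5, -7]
x^3 + 14*x^2 + 65*x + 100

The characteristic polynomial is χ_A(x) = (x + 4)*(x + 5)^3, so the eigenvalues are known. The minimal polynomial is
  m_A(x) = Π_λ (x − λ)^{k_λ}
where k_λ is the size of the *largest* Jordan block for λ (equivalently, the smallest k with (A − λI)^k v = 0 for every generalised eigenvector v of λ).

  λ = -5: largest Jordan block has size 2, contributing (x + 5)^2
  λ = -4: largest Jordan block has size 1, contributing (x + 4)

So m_A(x) = (x + 4)*(x + 5)^2 = x^3 + 14*x^2 + 65*x + 100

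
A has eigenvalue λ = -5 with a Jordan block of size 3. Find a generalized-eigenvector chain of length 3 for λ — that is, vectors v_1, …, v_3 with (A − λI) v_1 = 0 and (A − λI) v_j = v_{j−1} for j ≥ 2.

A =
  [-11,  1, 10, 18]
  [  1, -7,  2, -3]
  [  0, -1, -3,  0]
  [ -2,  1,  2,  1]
A Jordan chain for λ = -5 of length 3:
v_1 = (1, -2, -1, 1)ᵀ
v_2 = (-6, 1, 0, -2)ᵀ
v_3 = (1, 0, 0, 0)ᵀ

Let N = A − (-5)·I. We want v_3 with N^3 v_3 = 0 but N^2 v_3 ≠ 0; then v_{j-1} := N · v_j for j = 3, …, 2.

Pick v_3 = (1, 0, 0, 0)ᵀ.
Then v_2 = N · v_3 = (-6, 1, 0, -2)ᵀ.
Then v_1 = N · v_2 = (1, -2, -1, 1)ᵀ.

Sanity check: (A − (-5)·I) v_1 = (0, 0, 0, 0)ᵀ = 0. ✓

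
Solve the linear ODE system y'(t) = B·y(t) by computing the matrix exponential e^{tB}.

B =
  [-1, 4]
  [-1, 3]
e^{tB} =
  [-2*t*exp(t) + exp(t), 4*t*exp(t)]
  [-t*exp(t), 2*t*exp(t) + exp(t)]

Strategy: write B = P · J · P⁻¹ where J is a Jordan canonical form, so e^{tB} = P · e^{tJ} · P⁻¹, and e^{tJ} can be computed block-by-block.

B has Jordan form
J =
  [1, 1]
  [0, 1]
(up to reordering of blocks).

Per-block formulas:
  For a 2×2 Jordan block J_2(1): exp(t · J_2(1)) = e^(1t)·(I + t·N), where N is the 2×2 nilpotent shift.

After assembling e^{tJ} and conjugating by P, we get:

e^{tB} =
  [-2*t*exp(t) + exp(t), 4*t*exp(t)]
  [-t*exp(t), 2*t*exp(t) + exp(t)]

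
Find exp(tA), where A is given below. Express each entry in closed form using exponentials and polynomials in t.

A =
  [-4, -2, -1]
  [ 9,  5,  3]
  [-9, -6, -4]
e^{tA} =
  [-3*t*exp(-t) + exp(-t), -2*t*exp(-t), -t*exp(-t)]
  [9*t*exp(-t), 6*t*exp(-t) + exp(-t), 3*t*exp(-t)]
  [-9*t*exp(-t), -6*t*exp(-t), -3*t*exp(-t) + exp(-t)]

Strategy: write A = P · J · P⁻¹ where J is a Jordan canonical form, so e^{tA} = P · e^{tJ} · P⁻¹, and e^{tJ} can be computed block-by-block.

A has Jordan form
J =
  [-1,  1,  0]
  [ 0, -1,  0]
  [ 0,  0, -1]
(up to reordering of blocks).

Per-block formulas:
  For a 2×2 Jordan block J_2(-1): exp(t · J_2(-1)) = e^(-1t)·(I + t·N), where N is the 2×2 nilpotent shift.
  For a 1×1 block at λ = -1: exp(t · [-1]) = [e^(-1t)].

After assembling e^{tJ} and conjugating by P, we get:

e^{tA} =
  [-3*t*exp(-t) + exp(-t), -2*t*exp(-t), -t*exp(-t)]
  [9*t*exp(-t), 6*t*exp(-t) + exp(-t), 3*t*exp(-t)]
  [-9*t*exp(-t), -6*t*exp(-t), -3*t*exp(-t) + exp(-t)]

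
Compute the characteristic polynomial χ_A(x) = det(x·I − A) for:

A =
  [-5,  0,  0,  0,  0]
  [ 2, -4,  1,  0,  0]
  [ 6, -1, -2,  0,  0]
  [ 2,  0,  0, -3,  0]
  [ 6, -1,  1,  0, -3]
x^5 + 17*x^4 + 114*x^3 + 378*x^2 + 621*x + 405

Expanding det(x·I − A) (e.g. by cofactor expansion or by noting that A is similar to its Jordan form J, which has the same characteristic polynomial as A) gives
  χ_A(x) = x^5 + 17*x^4 + 114*x^3 + 378*x^2 + 621*x + 405
which factors as (x + 3)^4*(x + 5). The eigenvalues (with algebraic multiplicities) are λ = -5 with multiplicity 1, λ = -3 with multiplicity 4.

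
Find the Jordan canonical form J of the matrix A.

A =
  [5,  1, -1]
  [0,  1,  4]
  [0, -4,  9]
J_2(5) ⊕ J_1(5)

The characteristic polynomial is
  det(x·I − A) = x^3 - 15*x^2 + 75*x - 125 = (x - 5)^3

Eigenvalues and multiplicities (the geometric multiplicity of λ is n − rank(A − λI), which equals the number of Jordan blocks for λ):
  λ = 5: algebraic multiplicity = 3, geometric multiplicity = 2

Determining the block sizes for each eigenvalue:
  λ = 5: 2 blocks summing to 3 forces exactly one block of size 2 and the rest size 1 → block sizes [2, 1]

Assembling the blocks gives a Jordan form
J =
  [5, 1, 0]
  [0, 5, 0]
  [0, 0, 5]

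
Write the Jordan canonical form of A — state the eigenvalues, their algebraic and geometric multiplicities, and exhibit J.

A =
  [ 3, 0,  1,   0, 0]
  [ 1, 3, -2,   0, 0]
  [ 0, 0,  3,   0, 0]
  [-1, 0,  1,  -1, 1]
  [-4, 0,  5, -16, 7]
J_3(3) ⊕ J_2(3)

The characteristic polynomial is
  det(x·I − A) = x^5 - 15*x^4 + 90*x^3 - 270*x^2 + 405*x - 243 = (x - 3)^5

Eigenvalues and multiplicities (the geometric multiplicity of λ is n − rank(A − λI), which equals the number of Jordan blocks for λ):
  λ = 3: algebraic multiplicity = 5, geometric multiplicity = 2

Determining the block sizes for each eigenvalue:
  λ = 3: with am = 5 and gm = 2, the partition is not yet determined (e.g. several partitions of 5 into 2 parts exist). Let N = A − (3)·I. Computing rank(N^1) = 3, rank(N^2) = 1, rank(N^3) = 0; the number of blocks of size ≥ j is rank(N^{j−1}) − rank(N^j), giving [2, 2, 1]. So we have 1 block(s) of size 3, 1 block(s) of size 2 → block sizes [3, 2]

Assembling the blocks gives a Jordan form
J =
  [3, 1, 0, 0, 0]
  [0, 3, 1, 0, 0]
  [0, 0, 3, 0, 0]
  [0, 0, 0, 3, 1]
  [0, 0, 0, 0, 3]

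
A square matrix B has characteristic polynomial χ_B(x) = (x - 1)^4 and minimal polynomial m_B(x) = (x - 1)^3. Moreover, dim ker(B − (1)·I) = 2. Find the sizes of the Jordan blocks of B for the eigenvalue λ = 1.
Block sizes for λ = 1: [3, 1]

Step 1 — from the characteristic polynomial, algebraic multiplicity of λ = 1 is 4. From dim ker(B − (1)·I) = 2, there are exactly 2 Jordan blocks for λ = 1.
Step 2 — from the minimal polynomial, the factor (x − 1)^3 tells us the largest block for λ = 1 has size 3.
Step 3 — with total size 4, 2 blocks, and largest block 3, the block sizes (in nonincreasing order) are [3, 1].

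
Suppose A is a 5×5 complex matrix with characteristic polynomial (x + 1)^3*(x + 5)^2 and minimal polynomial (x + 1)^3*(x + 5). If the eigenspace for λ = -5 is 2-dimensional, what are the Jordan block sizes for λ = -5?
Block sizes for λ = -5: [1, 1]

Step 1 — from the characteristic polynomial, algebraic multiplicity of λ = -5 is 2. From dim ker(A − (-5)·I) = 2, there are exactly 2 Jordan blocks for λ = -5.
Step 2 — from the minimal polynomial, the factor (x + 5) tells us the largest block for λ = -5 has size 1.
Step 3 — with total size 2, 2 blocks, and largest block 1, the block sizes (in nonincreasing order) are [1, 1].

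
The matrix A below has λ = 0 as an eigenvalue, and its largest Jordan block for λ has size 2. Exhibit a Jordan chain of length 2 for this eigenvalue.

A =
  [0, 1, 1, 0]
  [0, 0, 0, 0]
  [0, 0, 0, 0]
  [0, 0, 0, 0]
A Jordan chain for λ = 0 of length 2:
v_1 = (1, 0, 0, 0)ᵀ
v_2 = (0, 1, 0, 0)ᵀ

Let N = A − (0)·I. We want v_2 with N^2 v_2 = 0 but N^1 v_2 ≠ 0; then v_{j-1} := N · v_j for j = 2, …, 2.

Pick v_2 = (0, 1, 0, 0)ᵀ.
Then v_1 = N · v_2 = (1, 0, 0, 0)ᵀ.

Sanity check: (A − (0)·I) v_1 = (0, 0, 0, 0)ᵀ = 0. ✓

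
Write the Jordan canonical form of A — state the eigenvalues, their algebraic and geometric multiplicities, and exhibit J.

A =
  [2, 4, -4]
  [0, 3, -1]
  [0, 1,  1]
J_2(2) ⊕ J_1(2)

The characteristic polynomial is
  det(x·I − A) = x^3 - 6*x^2 + 12*x - 8 = (x - 2)^3

Eigenvalues and multiplicities (the geometric multiplicity of λ is n − rank(A − λI), which equals the number of Jordan blocks for λ):
  λ = 2: algebraic multiplicity = 3, geometric multiplicity = 2

Determining the block sizes for each eigenvalue:
  λ = 2: 2 blocks summing to 3 forces exactly one block of size 2 and the rest size 1 → block sizes [2, 1]

Assembling the blocks gives a Jordan form
J =
  [2, 1, 0]
  [0, 2, 0]
  [0, 0, 2]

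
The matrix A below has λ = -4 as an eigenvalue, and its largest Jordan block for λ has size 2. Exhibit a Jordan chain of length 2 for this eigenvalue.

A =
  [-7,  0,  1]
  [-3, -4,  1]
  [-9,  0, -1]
A Jordan chain for λ = -4 of length 2:
v_1 = (-3, -3, -9)ᵀ
v_2 = (1, 0, 0)ᵀ

Let N = A − (-4)·I. We want v_2 with N^2 v_2 = 0 but N^1 v_2 ≠ 0; then v_{j-1} := N · v_j for j = 2, …, 2.

Pick v_2 = (1, 0, 0)ᵀ.
Then v_1 = N · v_2 = (-3, -3, -9)ᵀ.

Sanity check: (A − (-4)·I) v_1 = (0, 0, 0)ᵀ = 0. ✓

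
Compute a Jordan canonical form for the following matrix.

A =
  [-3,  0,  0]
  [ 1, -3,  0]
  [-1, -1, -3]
J_3(-3)

The characteristic polynomial is
  det(x·I − A) = x^3 + 9*x^2 + 27*x + 27 = (x + 3)^3

Eigenvalues and multiplicities (the geometric multiplicity of λ is n − rank(A − λI), which equals the number of Jordan blocks for λ):
  λ = -3: algebraic multiplicity = 3, geometric multiplicity = 1

Determining the block sizes for each eigenvalue:
  λ = -3: one block (gm = 1), so the single block has size am = 3 → block sizes [3]

Assembling the blocks gives a Jordan form
J =
  [-3,  1,  0]
  [ 0, -3,  1]
  [ 0,  0, -3]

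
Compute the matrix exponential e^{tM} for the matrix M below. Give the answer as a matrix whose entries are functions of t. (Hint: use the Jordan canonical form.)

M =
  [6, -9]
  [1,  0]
e^{tM} =
  [3*t*exp(3*t) + exp(3*t), -9*t*exp(3*t)]
  [t*exp(3*t), -3*t*exp(3*t) + exp(3*t)]

Strategy: write M = P · J · P⁻¹ where J is a Jordan canonical form, so e^{tM} = P · e^{tJ} · P⁻¹, and e^{tJ} can be computed block-by-block.

M has Jordan form
J =
  [3, 1]
  [0, 3]
(up to reordering of blocks).

Per-block formulas:
  For a 2×2 Jordan block J_2(3): exp(t · J_2(3)) = e^(3t)·(I + t·N), where N is the 2×2 nilpotent shift.

After assembling e^{tJ} and conjugating by P, we get:

e^{tM} =
  [3*t*exp(3*t) + exp(3*t), -9*t*exp(3*t)]
  [t*exp(3*t), -3*t*exp(3*t) + exp(3*t)]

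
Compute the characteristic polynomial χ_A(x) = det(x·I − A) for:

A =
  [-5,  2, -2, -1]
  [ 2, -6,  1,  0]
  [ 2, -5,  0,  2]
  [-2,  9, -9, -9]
x^4 + 20*x^3 + 150*x^2 + 500*x + 625

Expanding det(x·I − A) (e.g. by cofactor expansion or by noting that A is similar to its Jordan form J, which has the same characteristic polynomial as A) gives
  χ_A(x) = x^4 + 20*x^3 + 150*x^2 + 500*x + 625
which factors as (x + 5)^4. The eigenvalues (with algebraic multiplicities) are λ = -5 with multiplicity 4.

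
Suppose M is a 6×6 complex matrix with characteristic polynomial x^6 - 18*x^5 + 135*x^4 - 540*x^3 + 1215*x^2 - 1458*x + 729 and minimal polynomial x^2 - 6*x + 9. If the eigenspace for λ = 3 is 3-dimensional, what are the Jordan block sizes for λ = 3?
Block sizes for λ = 3: [2, 2, 2]

Step 1 — from the characteristic polynomial, algebraic multiplicity of λ = 3 is 6. From dim ker(M − (3)·I) = 3, there are exactly 3 Jordan blocks for λ = 3.
Step 2 — from the minimal polynomial, the factor (x − 3)^2 tells us the largest block for λ = 3 has size 2.
Step 3 — with total size 6, 3 blocks, and largest block 2, the block sizes (in nonincreasing order) are [2, 2, 2].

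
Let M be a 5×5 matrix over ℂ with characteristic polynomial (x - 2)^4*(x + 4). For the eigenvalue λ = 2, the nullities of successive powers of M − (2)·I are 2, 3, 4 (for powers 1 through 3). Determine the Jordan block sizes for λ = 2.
Block sizes for λ = 2: [3, 1]

From the dimensions of kernels of powers, the number of Jordan blocks of size at least j is d_j − d_{j−1} where d_j = dim ker(N^j) (with d_0 = 0). Computing the differences gives [2, 1, 1].
The number of blocks of size exactly k is (#blocks of size ≥ k) − (#blocks of size ≥ k + 1), so the partition is: 1 block(s) of size 1, 1 block(s) of size 3.
In nonincreasing order the block sizes are [3, 1].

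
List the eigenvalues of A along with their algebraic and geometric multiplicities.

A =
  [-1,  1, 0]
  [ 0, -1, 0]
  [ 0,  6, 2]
λ = -1: alg = 2, geom = 1; λ = 2: alg = 1, geom = 1

Step 1 — factor the characteristic polynomial to read off the algebraic multiplicities:
  χ_A(x) = (x - 2)*(x + 1)^2

Step 2 — compute geometric multiplicities via the rank-nullity identity g(λ) = n − rank(A − λI):
  rank(A − (-1)·I) = 2, so dim ker(A − (-1)·I) = n − 2 = 1
  rank(A − (2)·I) = 2, so dim ker(A − (2)·I) = n − 2 = 1

Summary:
  λ = -1: algebraic multiplicity = 2, geometric multiplicity = 1
  λ = 2: algebraic multiplicity = 1, geometric multiplicity = 1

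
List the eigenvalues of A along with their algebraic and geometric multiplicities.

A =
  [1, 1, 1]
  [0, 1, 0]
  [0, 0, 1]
λ = 1: alg = 3, geom = 2

Step 1 — factor the characteristic polynomial to read off the algebraic multiplicities:
  χ_A(x) = (x - 1)^3

Step 2 — compute geometric multiplicities via the rank-nullity identity g(λ) = n − rank(A − λI):
  rank(A − (1)·I) = 1, so dim ker(A − (1)·I) = n − 1 = 2

Summary:
  λ = 1: algebraic multiplicity = 3, geometric multiplicity = 2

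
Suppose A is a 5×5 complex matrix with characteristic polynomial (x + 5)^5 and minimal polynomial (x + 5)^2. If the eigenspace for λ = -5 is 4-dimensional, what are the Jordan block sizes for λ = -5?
Block sizes for λ = -5: [2, 1, 1, 1]

Step 1 — from the characteristic polynomial, algebraic multiplicity of λ = -5 is 5. From dim ker(A − (-5)·I) = 4, there are exactly 4 Jordan blocks for λ = -5.
Step 2 — from the minimal polynomial, the factor (x + 5)^2 tells us the largest block for λ = -5 has size 2.
Step 3 — with total size 5, 4 blocks, and largest block 2, the block sizes (in nonincreasing order) are [2, 1, 1, 1].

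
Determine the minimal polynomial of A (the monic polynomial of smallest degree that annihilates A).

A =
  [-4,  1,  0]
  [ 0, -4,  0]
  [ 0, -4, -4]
x^2 + 8*x + 16

The characteristic polynomial is χ_A(x) = (x + 4)^3, so the eigenvalues are known. The minimal polynomial is
  m_A(x) = Π_λ (x − λ)^{k_λ}
where k_λ is the size of the *largest* Jordan block for λ (equivalently, the smallest k with (A − λI)^k v = 0 for every generalised eigenvector v of λ).

  λ = -4: largest Jordan block has size 2, contributing (x + 4)^2

So m_A(x) = (x + 4)^2 = x^2 + 8*x + 16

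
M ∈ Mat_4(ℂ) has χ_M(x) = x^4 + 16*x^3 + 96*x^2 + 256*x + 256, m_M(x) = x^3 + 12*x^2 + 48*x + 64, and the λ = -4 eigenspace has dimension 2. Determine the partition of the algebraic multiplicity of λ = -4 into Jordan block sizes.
Block sizes for λ = -4: [3, 1]

Step 1 — from the characteristic polynomial, algebraic multiplicity of λ = -4 is 4. From dim ker(M − (-4)·I) = 2, there are exactly 2 Jordan blocks for λ = -4.
Step 2 — from the minimal polynomial, the factor (x + 4)^3 tells us the largest block for λ = -4 has size 3.
Step 3 — with total size 4, 2 blocks, and largest block 3, the block sizes (in nonincreasing order) are [3, 1].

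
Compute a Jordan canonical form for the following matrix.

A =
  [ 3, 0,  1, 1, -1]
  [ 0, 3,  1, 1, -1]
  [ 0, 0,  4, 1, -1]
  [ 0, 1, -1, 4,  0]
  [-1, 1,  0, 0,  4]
J_1(3) ⊕ J_1(3) ⊕ J_2(4) ⊕ J_1(4)

The characteristic polynomial is
  det(x·I − A) = x^5 - 18*x^4 + 129*x^3 - 460*x^2 + 816*x - 576 = (x - 4)^3*(x - 3)^2

Eigenvalues and multiplicities (the geometric multiplicity of λ is n − rank(A − λI), which equals the number of Jordan blocks for λ):
  λ = 3: algebraic multiplicity = 2, geometric multiplicity = 2
  λ = 4: algebraic multiplicity = 3, geometric multiplicity = 2

Determining the block sizes for each eigenvalue:
  λ = 3: gm = am = 2, so every block has size 1 → block sizes [1, 1]
  λ = 4: 2 blocks summing to 3 forces exactly one block of size 2 and the rest size 1 → block sizes [2, 1]

Assembling the blocks gives a Jordan form
J =
  [3, 0, 0, 0, 0]
  [0, 3, 0, 0, 0]
  [0, 0, 4, 1, 0]
  [0, 0, 0, 4, 0]
  [0, 0, 0, 0, 4]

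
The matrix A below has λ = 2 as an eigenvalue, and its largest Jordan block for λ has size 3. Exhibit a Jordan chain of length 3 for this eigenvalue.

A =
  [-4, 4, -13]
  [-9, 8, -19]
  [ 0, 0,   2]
A Jordan chain for λ = 2 of length 3:
v_1 = (2, 3, 0)ᵀ
v_2 = (-13, -19, 0)ᵀ
v_3 = (0, 0, 1)ᵀ

Let N = A − (2)·I. We want v_3 with N^3 v_3 = 0 but N^2 v_3 ≠ 0; then v_{j-1} := N · v_j for j = 3, …, 2.

Pick v_3 = (0, 0, 1)ᵀ.
Then v_2 = N · v_3 = (-13, -19, 0)ᵀ.
Then v_1 = N · v_2 = (2, 3, 0)ᵀ.

Sanity check: (A − (2)·I) v_1 = (0, 0, 0)ᵀ = 0. ✓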